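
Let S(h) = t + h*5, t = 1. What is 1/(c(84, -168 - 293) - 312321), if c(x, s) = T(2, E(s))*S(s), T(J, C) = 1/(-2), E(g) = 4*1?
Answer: -1/311169 ≈ -3.2137e-6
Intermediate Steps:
E(g) = 4
S(h) = 1 + 5*h (S(h) = 1 + h*5 = 1 + 5*h)
T(J, C) = -½
c(x, s) = -½ - 5*s/2 (c(x, s) = -(1 + 5*s)/2 = -½ - 5*s/2)
1/(c(84, -168 - 293) - 312321) = 1/((-½ - 5*(-168 - 293)/2) - 312321) = 1/((-½ - 5/2*(-461)) - 312321) = 1/((-½ + 2305/2) - 312321) = 1/(1152 - 312321) = 1/(-311169) = -1/311169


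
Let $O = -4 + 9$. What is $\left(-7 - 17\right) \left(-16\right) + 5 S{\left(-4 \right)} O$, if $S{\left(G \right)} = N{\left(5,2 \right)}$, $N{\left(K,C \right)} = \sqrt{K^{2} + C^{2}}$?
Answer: $384 + 25 \sqrt{29} \approx 518.63$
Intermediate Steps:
$N{\left(K,C \right)} = \sqrt{C^{2} + K^{2}}$
$S{\left(G \right)} = \sqrt{29}$ ($S{\left(G \right)} = \sqrt{2^{2} + 5^{2}} = \sqrt{4 + 25} = \sqrt{29}$)
$O = 5$
$\left(-7 - 17\right) \left(-16\right) + 5 S{\left(-4 \right)} O = \left(-7 - 17\right) \left(-16\right) + 5 \sqrt{29} \cdot 5 = \left(-7 - 17\right) \left(-16\right) + 25 \sqrt{29} = \left(-24\right) \left(-16\right) + 25 \sqrt{29} = 384 + 25 \sqrt{29}$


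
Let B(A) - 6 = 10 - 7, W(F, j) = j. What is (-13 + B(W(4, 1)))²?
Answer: 16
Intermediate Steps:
B(A) = 9 (B(A) = 6 + (10 - 7) = 6 + 3 = 9)
(-13 + B(W(4, 1)))² = (-13 + 9)² = (-4)² = 16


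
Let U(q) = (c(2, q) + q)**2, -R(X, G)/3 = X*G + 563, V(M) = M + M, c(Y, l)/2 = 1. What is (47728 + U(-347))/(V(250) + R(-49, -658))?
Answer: -166753/97915 ≈ -1.7030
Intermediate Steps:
c(Y, l) = 2 (c(Y, l) = 2*1 = 2)
V(M) = 2*M
R(X, G) = -1689 - 3*G*X (R(X, G) = -3*(X*G + 563) = -3*(G*X + 563) = -3*(563 + G*X) = -1689 - 3*G*X)
U(q) = (2 + q)**2
(47728 + U(-347))/(V(250) + R(-49, -658)) = (47728 + (2 - 347)**2)/(2*250 + (-1689 - 3*(-658)*(-49))) = (47728 + (-345)**2)/(500 + (-1689 - 96726)) = (47728 + 119025)/(500 - 98415) = 166753/(-97915) = 166753*(-1/97915) = -166753/97915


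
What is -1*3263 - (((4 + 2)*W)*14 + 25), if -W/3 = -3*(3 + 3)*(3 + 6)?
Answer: -44112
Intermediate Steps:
W = 486 (W = -(-9)*(3 + 3)*(3 + 6) = -(-9)*6*9 = -(-9)*54 = -3*(-162) = 486)
-1*3263 - (((4 + 2)*W)*14 + 25) = -1*3263 - (((4 + 2)*486)*14 + 25) = -3263 - ((6*486)*14 + 25) = -3263 - (2916*14 + 25) = -3263 - (40824 + 25) = -3263 - 1*40849 = -3263 - 40849 = -44112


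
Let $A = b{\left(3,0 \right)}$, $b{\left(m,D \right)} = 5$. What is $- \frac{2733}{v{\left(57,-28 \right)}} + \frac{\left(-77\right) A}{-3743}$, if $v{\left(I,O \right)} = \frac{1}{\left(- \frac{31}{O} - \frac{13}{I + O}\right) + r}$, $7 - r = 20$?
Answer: $\frac{102511324619}{3039316} \approx 33728.0$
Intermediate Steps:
$r = -13$ ($r = 7 - 20 = -13$)
$A = 5$
$v{\left(I,O \right)} = \frac{1}{-13 - \frac{31}{O} - \frac{13}{I + O}}$ ($v{\left(I,O \right)} = \frac{1}{\left(- \frac{31}{O} - \frac{13}{I + O}\right) - 13} = \frac{1}{-13 - \frac{31}{O} - \frac{13}{I + O}}$)
$- \frac{2733}{v{\left(57,-28 \right)}} + \frac{\left(-77\right) A}{-3743} = - \frac{2733}{\left(-1\right) \left(-28\right) \frac{1}{13 \left(-28\right)^{2} + 31 \cdot 57 + 44 \left(-28\right) + 13 \cdot 57 \left(-28\right)} \left(57 - 28\right)} + \frac{\left(-77\right) 5}{-3743} = - \frac{2733}{\left(-1\right) \left(-28\right) \frac{1}{13 \cdot 784 + 1767 - 1232 - 20748} \cdot 29} - - \frac{385}{3743} = - \frac{2733}{\left(-1\right) \left(-28\right) \frac{1}{10192 + 1767 - 1232 - 20748} \cdot 29} + \frac{385}{3743} = - \frac{2733}{\left(-1\right) \left(-28\right) \frac{1}{-10021} \cdot 29} + \frac{385}{3743} = - \frac{2733}{\left(-1\right) \left(-28\right) \left(- \frac{1}{10021}\right) 29} + \frac{385}{3743} = - \frac{2733}{- \frac{812}{10021}} + \frac{385}{3743} = \left(-2733\right) \left(- \frac{10021}{812}\right) + \frac{385}{3743} = \frac{27387393}{812} + \frac{385}{3743} = \frac{102511324619}{3039316}$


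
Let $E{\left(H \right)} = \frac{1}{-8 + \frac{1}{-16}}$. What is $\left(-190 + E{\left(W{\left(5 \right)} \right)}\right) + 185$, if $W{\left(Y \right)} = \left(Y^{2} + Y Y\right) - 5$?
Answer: $- \frac{661}{129} \approx -5.124$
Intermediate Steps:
$W{\left(Y \right)} = -5 + 2 Y^{2}$ ($W{\left(Y \right)} = \left(Y^{2} + Y^{2}\right) - 5 = 2 Y^{2} - 5 = -5 + 2 Y^{2}$)
$E{\left(H \right)} = - \frac{16}{129}$ ($E{\left(H \right)} = \frac{1}{-8 - \frac{1}{16}} = \frac{1}{- \frac{129}{16}} = - \frac{16}{129}$)
$\left(-190 + E{\left(W{\left(5 \right)} \right)}\right) + 185 = \left(-190 - \frac{16}{129}\right) + 185 = - \frac{24526}{129} + 185 = - \frac{661}{129}$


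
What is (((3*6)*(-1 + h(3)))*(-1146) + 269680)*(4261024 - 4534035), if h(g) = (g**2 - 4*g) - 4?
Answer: -118678973744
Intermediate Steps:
h(g) = -4 + g**2 - 4*g
(((3*6)*(-1 + h(3)))*(-1146) + 269680)*(4261024 - 4534035) = (((3*6)*(-1 + (-4 + 3**2 - 4*3)))*(-1146) + 269680)*(4261024 - 4534035) = ((18*(-1 + (-4 + 9 - 12)))*(-1146) + 269680)*(-273011) = ((18*(-1 - 7))*(-1146) + 269680)*(-273011) = ((18*(-8))*(-1146) + 269680)*(-273011) = (-144*(-1146) + 269680)*(-273011) = (165024 + 269680)*(-273011) = 434704*(-273011) = -118678973744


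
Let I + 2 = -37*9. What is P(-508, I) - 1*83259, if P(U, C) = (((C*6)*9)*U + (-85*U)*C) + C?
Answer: -5359174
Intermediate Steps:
I = -335 (I = -2 - 37*9 = -2 - 333 = -335)
P(U, C) = C - 31*C*U (P(U, C) = (((6*C)*9)*U - 85*C*U) + C = ((54*C)*U - 85*C*U) + C = (54*C*U - 85*C*U) + C = -31*C*U + C = C - 31*C*U)
P(-508, I) - 1*83259 = -335*(1 - 31*(-508)) - 1*83259 = -335*(1 + 15748) - 83259 = -335*15749 - 83259 = -5275915 - 83259 = -5359174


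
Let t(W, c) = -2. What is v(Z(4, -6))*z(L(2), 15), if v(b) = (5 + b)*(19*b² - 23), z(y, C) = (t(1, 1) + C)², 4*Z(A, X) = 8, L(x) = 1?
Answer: 62699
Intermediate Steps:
Z(A, X) = 2 (Z(A, X) = (¼)*8 = 2)
z(y, C) = (-2 + C)²
v(b) = (-23 + 19*b²)*(5 + b) (v(b) = (5 + b)*(-23 + 19*b²) = (-23 + 19*b²)*(5 + b))
v(Z(4, -6))*z(L(2), 15) = (-115 - 23*2 + 19*2³ + 95*2²)*(-2 + 15)² = (-115 - 46 + 19*8 + 95*4)*13² = (-115 - 46 + 152 + 380)*169 = 371*169 = 62699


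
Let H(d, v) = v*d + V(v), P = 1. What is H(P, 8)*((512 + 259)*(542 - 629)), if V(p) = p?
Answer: -1073232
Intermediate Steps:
H(d, v) = v + d*v (H(d, v) = v*d + v = d*v + v = v + d*v)
H(P, 8)*((512 + 259)*(542 - 629)) = (8*(1 + 1))*((512 + 259)*(542 - 629)) = (8*2)*(771*(-87)) = 16*(-67077) = -1073232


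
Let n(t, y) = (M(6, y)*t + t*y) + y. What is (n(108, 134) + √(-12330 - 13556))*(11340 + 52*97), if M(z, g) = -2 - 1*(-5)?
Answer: 244613120 + 704512*I*√14 ≈ 2.4461e+8 + 2.636e+6*I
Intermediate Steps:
M(z, g) = 3 (M(z, g) = -2 + 5 = 3)
n(t, y) = y + 3*t + t*y (n(t, y) = (3*t + t*y) + y = y + 3*t + t*y)
(n(108, 134) + √(-12330 - 13556))*(11340 + 52*97) = ((134 + 3*108 + 108*134) + √(-12330 - 13556))*(11340 + 52*97) = ((134 + 324 + 14472) + √(-25886))*(11340 + 5044) = (14930 + 43*I*√14)*16384 = 244613120 + 704512*I*√14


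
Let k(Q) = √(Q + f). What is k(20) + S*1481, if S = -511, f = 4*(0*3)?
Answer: -756791 + 2*√5 ≈ -7.5679e+5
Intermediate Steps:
f = 0 (f = 4*0 = 0)
k(Q) = √Q (k(Q) = √(Q + 0) = √Q)
k(20) + S*1481 = √20 - 511*1481 = 2*√5 - 756791 = -756791 + 2*√5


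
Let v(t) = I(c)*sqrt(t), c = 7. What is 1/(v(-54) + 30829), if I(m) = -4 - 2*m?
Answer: 30829/950444737 + 54*I*sqrt(6)/950444737 ≈ 3.2436e-5 + 1.3917e-7*I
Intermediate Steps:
v(t) = -18*sqrt(t) (v(t) = (-4 - 2*7)*sqrt(t) = (-4 - 14)*sqrt(t) = -18*sqrt(t))
1/(v(-54) + 30829) = 1/(-54*I*sqrt(6) + 30829) = 1/(30829 - 54*I*sqrt(6))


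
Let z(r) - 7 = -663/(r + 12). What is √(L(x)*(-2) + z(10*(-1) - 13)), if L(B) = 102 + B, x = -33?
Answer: I*√8558/11 ≈ 8.41*I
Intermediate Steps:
z(r) = 7 - 663/(12 + r) (z(r) = 7 - 663/(r + 12) = 7 - 663/(12 + r))
√(L(x)*(-2) + z(10*(-1) - 13)) = √((102 - 33)*(-2) + (-579 + 7*(10*(-1) - 13))/(12 + (10*(-1) - 13))) = √(69*(-2) + (-579 + 7*(-10 - 13))/(12 + (-10 - 13))) = √(-138 + (-579 + 7*(-23))/(12 - 23)) = √(-138 + (-579 - 161)/(-11)) = √(-138 - 1/11*(-740)) = √(-138 + 740/11) = √(-778/11) = I*√8558/11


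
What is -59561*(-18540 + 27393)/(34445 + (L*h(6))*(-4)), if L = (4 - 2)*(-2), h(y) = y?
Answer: -40561041/2657 ≈ -15266.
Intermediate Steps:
L = -4 (L = 2*(-2) = -4)
-59561*(-18540 + 27393)/(34445 + (L*h(6))*(-4)) = -59561*(-18540 + 27393)/(34445 - 4*6*(-4)) = -59561*8853/(34445 - 24*(-4)) = -59561*8853/(34445 + 96) = -59561/(34541*(1/8853)) = -59561/2657/681 = -59561*681/2657 = -40561041/2657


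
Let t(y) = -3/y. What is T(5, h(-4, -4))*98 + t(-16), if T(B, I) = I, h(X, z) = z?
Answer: -6269/16 ≈ -391.81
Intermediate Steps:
T(5, h(-4, -4))*98 + t(-16) = -4*98 - 3/(-16) = -392 - 3*(-1/16) = -392 + 3/16 = -6269/16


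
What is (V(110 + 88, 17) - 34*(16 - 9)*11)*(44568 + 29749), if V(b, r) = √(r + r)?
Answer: -194561906 + 74317*√34 ≈ -1.9413e+8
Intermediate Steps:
V(b, r) = √2*√r (V(b, r) = √(2*r) = √2*√r)
(V(110 + 88, 17) - 34*(16 - 9)*11)*(44568 + 29749) = (√2*√17 - 34*(16 - 9)*11)*(44568 + 29749) = (√34 - 238*11)*74317 = (√34 - 34*77)*74317 = (√34 - 2618)*74317 = (-2618 + √34)*74317 = -194561906 + 74317*√34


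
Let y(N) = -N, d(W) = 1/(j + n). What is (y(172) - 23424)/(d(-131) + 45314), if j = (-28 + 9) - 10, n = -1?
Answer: -707880/1359419 ≈ -0.52072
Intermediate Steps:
j = -29 (j = -19 - 10 = -29)
d(W) = -1/30 (d(W) = 1/(-29 - 1) = 1/(-30) = -1/30)
(y(172) - 23424)/(d(-131) + 45314) = (-1*172 - 23424)/(-1/30 + 45314) = (-172 - 23424)/(1359419/30) = -23596*30/1359419 = -707880/1359419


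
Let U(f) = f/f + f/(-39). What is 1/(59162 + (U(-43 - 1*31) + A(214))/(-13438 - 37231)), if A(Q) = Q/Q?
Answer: 1976091/116909495590 ≈ 1.6903e-5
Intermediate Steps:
U(f) = 1 - f/39 (U(f) = 1 + f*(-1/39) = 1 - f/39)
A(Q) = 1
1/(59162 + (U(-43 - 1*31) + A(214))/(-13438 - 37231)) = 1/(59162 + ((1 - (-43 - 1*31)/39) + 1)/(-13438 - 37231)) = 1/(59162 + ((1 - (-43 - 31)/39) + 1)/(-50669)) = 1/(59162 + ((1 - 1/39*(-74)) + 1)*(-1/50669)) = 1/(59162 + ((1 + 74/39) + 1)*(-1/50669)) = 1/(59162 + (113/39 + 1)*(-1/50669)) = 1/(59162 + (152/39)*(-1/50669)) = 1/(59162 - 152/1976091) = 1/(116909495590/1976091) = 1976091/116909495590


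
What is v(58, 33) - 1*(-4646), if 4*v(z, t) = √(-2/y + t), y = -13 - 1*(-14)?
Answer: 4646 + √31/4 ≈ 4647.4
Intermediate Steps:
y = 1 (y = -13 + 14 = 1)
v(z, t) = √(-2 + t)/4 (v(z, t) = √(-2/1 + t)/4 = √(-2*1 + t)/4 = √(-2 + t)/4)
v(58, 33) - 1*(-4646) = √(-2 + 33)/4 - 1*(-4646) = √31/4 + 4646 = 4646 + √31/4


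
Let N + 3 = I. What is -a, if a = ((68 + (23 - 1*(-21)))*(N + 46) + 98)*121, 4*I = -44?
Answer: -445522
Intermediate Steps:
I = -11 (I = (1/4)*(-44) = -11)
N = -14 (N = -3 - 11 = -14)
a = 445522 (a = ((68 + (23 - 1*(-21)))*(-14 + 46) + 98)*121 = ((68 + (23 + 21))*32 + 98)*121 = ((68 + 44)*32 + 98)*121 = (112*32 + 98)*121 = (3584 + 98)*121 = 3682*121 = 445522)
-a = -1*445522 = -445522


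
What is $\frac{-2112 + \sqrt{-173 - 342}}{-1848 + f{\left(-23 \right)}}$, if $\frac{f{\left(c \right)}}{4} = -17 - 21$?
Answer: $\frac{132}{125} - \frac{i \sqrt{515}}{2000} \approx 1.056 - 0.011347 i$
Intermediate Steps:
$f{\left(c \right)} = -152$ ($f{\left(c \right)} = 4 \left(-17 - 21\right) = 4 \left(-38\right) = -152$)
$\frac{-2112 + \sqrt{-173 - 342}}{-1848 + f{\left(-23 \right)}} = \frac{-2112 + \sqrt{-173 - 342}}{-1848 - 152} = \frac{-2112 + \sqrt{-515}}{-2000} = \left(-2112 + i \sqrt{515}\right) \left(- \frac{1}{2000}\right) = \frac{132}{125} - \frac{i \sqrt{515}}{2000}$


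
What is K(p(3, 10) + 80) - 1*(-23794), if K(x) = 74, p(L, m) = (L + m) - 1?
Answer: 23868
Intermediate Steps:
p(L, m) = -1 + L + m
K(p(3, 10) + 80) - 1*(-23794) = 74 - 1*(-23794) = 74 + 23794 = 23868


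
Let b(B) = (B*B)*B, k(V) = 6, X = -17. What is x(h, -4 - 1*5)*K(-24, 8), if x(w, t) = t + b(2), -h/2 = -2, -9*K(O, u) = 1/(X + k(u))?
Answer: -1/99 ≈ -0.010101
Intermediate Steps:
K(O, u) = 1/99 (K(O, u) = -1/(9*(-17 + 6)) = -1/9/(-11) = -1/9*(-1/11) = 1/99)
h = 4 (h = -2*(-2) = 4)
b(B) = B**3 (b(B) = B**2*B = B**3)
x(w, t) = 8 + t (x(w, t) = t + 2**3 = t + 8 = 8 + t)
x(h, -4 - 1*5)*K(-24, 8) = (8 + (-4 - 1*5))*(1/99) = (8 + (-4 - 5))*(1/99) = (8 - 9)*(1/99) = -1*1/99 = -1/99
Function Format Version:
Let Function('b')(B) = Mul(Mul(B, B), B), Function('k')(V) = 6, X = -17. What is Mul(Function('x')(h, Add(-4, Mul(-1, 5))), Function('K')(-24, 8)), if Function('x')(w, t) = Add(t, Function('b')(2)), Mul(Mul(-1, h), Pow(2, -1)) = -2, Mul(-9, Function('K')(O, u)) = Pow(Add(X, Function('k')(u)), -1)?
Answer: Rational(-1, 99) ≈ -0.010101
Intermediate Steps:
Function('K')(O, u) = Rational(1, 99) (Function('K')(O, u) = Mul(Rational(-1, 9), Pow(Add(-17, 6), -1)) = Mul(Rational(-1, 9), Pow(-11, -1)) = Mul(Rational(-1, 9), Rational(-1, 11)) = Rational(1, 99))
h = 4 (h = Mul(-2, -2) = 4)
Function('b')(B) = Pow(B, 3) (Function('b')(B) = Mul(Pow(B, 2), B) = Pow(B, 3))
Function('x')(w, t) = Add(8, t) (Function('x')(w, t) = Add(t, Pow(2, 3)) = Add(t, 8) = Add(8, t))
Mul(Function('x')(h, Add(-4, Mul(-1, 5))), Function('K')(-24, 8)) = Mul(Add(8, Add(-4, Mul(-1, 5))), Rational(1, 99)) = Mul(Add(8, Add(-4, -5)), Rational(1, 99)) = Mul(Add(8, -9), Rational(1, 99)) = Mul(-1, Rational(1, 99)) = Rational(-1, 99)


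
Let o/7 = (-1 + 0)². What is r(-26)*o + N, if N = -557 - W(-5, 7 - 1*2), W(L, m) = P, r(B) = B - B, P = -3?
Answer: -554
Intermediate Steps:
r(B) = 0
W(L, m) = -3
o = 7 (o = 7*(-1 + 0)² = 7*(-1)² = 7*1 = 7)
N = -554 (N = -557 - 1*(-3) = -557 + 3 = -554)
r(-26)*o + N = 0*7 - 554 = 0 - 554 = -554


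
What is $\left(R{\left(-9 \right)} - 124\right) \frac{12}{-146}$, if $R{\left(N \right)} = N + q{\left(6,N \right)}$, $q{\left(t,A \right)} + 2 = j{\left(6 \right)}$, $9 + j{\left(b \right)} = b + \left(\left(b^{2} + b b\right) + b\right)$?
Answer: $\frac{360}{73} \approx 4.9315$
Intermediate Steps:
$j{\left(b \right)} = -9 + 2 b + 2 b^{2}$ ($j{\left(b \right)} = -9 + \left(b + \left(\left(b^{2} + b b\right) + b\right)\right) = -9 + \left(b + \left(\left(b^{2} + b^{2}\right) + b\right)\right) = -9 + \left(b + \left(2 b^{2} + b\right)\right) = -9 + \left(b + \left(b + 2 b^{2}\right)\right) = -9 + \left(2 b + 2 b^{2}\right) = -9 + 2 b + 2 b^{2}$)
$q{\left(t,A \right)} = 73$ ($q{\left(t,A \right)} = -2 + \left(-9 + 2 \cdot 6 + 2 \cdot 6^{2}\right) = -2 + \left(-9 + 12 + 2 \cdot 36\right) = -2 + \left(-9 + 12 + 72\right) = -2 + 75 = 73$)
$R{\left(N \right)} = 73 + N$ ($R{\left(N \right)} = N + 73 = 73 + N$)
$\left(R{\left(-9 \right)} - 124\right) \frac{12}{-146} = \left(\left(73 - 9\right) - 124\right) \frac{12}{-146} = \left(64 - 124\right) 12 \left(- \frac{1}{146}\right) = \left(-60\right) \left(- \frac{6}{73}\right) = \frac{360}{73}$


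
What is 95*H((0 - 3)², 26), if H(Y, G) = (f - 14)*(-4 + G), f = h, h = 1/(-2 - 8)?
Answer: -29469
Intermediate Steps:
h = -⅒ (h = 1/(-10) = -⅒ ≈ -0.10000)
f = -⅒ ≈ -0.10000
H(Y, G) = 282/5 - 141*G/10 (H(Y, G) = (-⅒ - 14)*(-4 + G) = -141*(-4 + G)/10 = 282/5 - 141*G/10)
95*H((0 - 3)², 26) = 95*(282/5 - 141/10*26) = 95*(282/5 - 1833/5) = 95*(-1551/5) = -29469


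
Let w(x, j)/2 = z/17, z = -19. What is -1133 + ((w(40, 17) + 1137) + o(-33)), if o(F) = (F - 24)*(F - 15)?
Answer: 46542/17 ≈ 2737.8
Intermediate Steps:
o(F) = (-24 + F)*(-15 + F)
w(x, j) = -38/17 (w(x, j) = 2*(-19/17) = -38/17)
-1133 + ((w(40, 17) + 1137) + o(-33)) = -1133 + ((-38/17 + 1137) + (360 + (-33)² - 39*(-33))) = -1133 + (19291/17 + (360 + 1089 + 1287)) = -1133 + (19291/17 + 2736) = -1133 + 65803/17 = 46542/17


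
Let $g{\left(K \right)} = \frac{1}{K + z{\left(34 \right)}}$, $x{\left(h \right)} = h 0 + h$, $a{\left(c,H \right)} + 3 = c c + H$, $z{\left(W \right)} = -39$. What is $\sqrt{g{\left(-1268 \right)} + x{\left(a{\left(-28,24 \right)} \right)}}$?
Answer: $\frac{\sqrt{1375139138}}{1307} \approx 28.372$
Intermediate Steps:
$a{\left(c,H \right)} = -3 + H + c^{2}$ ($a{\left(c,H \right)} = -3 + \left(c c + H\right) = -3 + \left(c^{2} + H\right) = -3 + \left(H + c^{2}\right) = -3 + H + c^{2}$)
$x{\left(h \right)} = h$ ($x{\left(h \right)} = 0 + h = h$)
$g{\left(K \right)} = \frac{1}{-39 + K}$ ($g{\left(K \right)} = \frac{1}{K - 39} = \frac{1}{-39 + K}$)
$\sqrt{g{\left(-1268 \right)} + x{\left(a{\left(-28,24 \right)} \right)}} = \sqrt{\frac{1}{-39 - 1268} + \left(-3 + 24 + \left(-28\right)^{2}\right)} = \sqrt{\frac{1}{-1307} + \left(-3 + 24 + 784\right)} = \sqrt{- \frac{1}{1307} + 805} = \sqrt{\frac{1052134}{1307}} = \frac{\sqrt{1375139138}}{1307}$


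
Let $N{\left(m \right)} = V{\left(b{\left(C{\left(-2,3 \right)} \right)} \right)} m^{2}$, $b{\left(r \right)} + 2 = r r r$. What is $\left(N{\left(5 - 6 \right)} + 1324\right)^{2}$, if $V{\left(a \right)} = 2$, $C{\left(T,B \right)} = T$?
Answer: $1758276$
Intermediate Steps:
$b{\left(r \right)} = -2 + r^{3}$ ($b{\left(r \right)} = -2 + r r r = -2 + r^{2} r = -2 + r^{3}$)
$N{\left(m \right)} = 2 m^{2}$
$\left(N{\left(5 - 6 \right)} + 1324\right)^{2} = \left(2 \left(5 - 6\right)^{2} + 1324\right)^{2} = \left(2 \left(-1\right)^{2} + 1324\right)^{2} = \left(2 \cdot 1 + 1324\right)^{2} = \left(2 + 1324\right)^{2} = 1326^{2} = 1758276$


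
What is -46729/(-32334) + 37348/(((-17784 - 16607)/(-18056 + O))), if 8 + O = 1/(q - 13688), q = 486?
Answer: 8470977246008659/431782512882 ≈ 19619.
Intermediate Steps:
O = -105617/13202 (O = -8 + 1/(486 - 13688) = -8 + 1/(-13202) = -8 - 1/13202 = -105617/13202 ≈ -8.0001)
-46729/(-32334) + 37348/(((-17784 - 16607)/(-18056 + O))) = -46729/(-32334) + 37348/(((-17784 - 16607)/(-18056 - 105617/13202))) = -46729*(-1/32334) + 37348/((-34391/(-238480929/13202))) = 46729/32334 + 37348/((-34391*(-13202/238480929))) = 46729/32334 + 37348/(454029982/238480929) = 46729/32334 + 37348*(238480929/454029982) = 46729/32334 + 4453392868146/227014991 = 8470977246008659/431782512882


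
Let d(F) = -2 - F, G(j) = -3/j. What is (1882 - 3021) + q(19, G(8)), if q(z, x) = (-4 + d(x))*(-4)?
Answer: -2233/2 ≈ -1116.5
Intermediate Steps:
q(z, x) = 24 + 4*x (q(z, x) = (-4 + (-2 - x))*(-4) = (-6 - x)*(-4) = 24 + 4*x)
(1882 - 3021) + q(19, G(8)) = (1882 - 3021) + (24 + 4*(-3/8)) = -1139 + (24 + 4*(-3*1/8)) = -1139 + (24 + 4*(-3/8)) = -1139 + (24 - 3/2) = -1139 + 45/2 = -2233/2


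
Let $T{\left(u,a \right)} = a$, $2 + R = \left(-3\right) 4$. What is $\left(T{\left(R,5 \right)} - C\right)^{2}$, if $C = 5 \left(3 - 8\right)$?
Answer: $900$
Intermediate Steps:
$R = -14$ ($R = -2 - 12 = -14$)
$C = -25$ ($C = 5 \left(3 - 8\right) = 5 \left(-5\right) = -25$)
$\left(T{\left(R,5 \right)} - C\right)^{2} = \left(5 - -25\right)^{2} = \left(5 + 25\right)^{2} = 30^{2} = 900$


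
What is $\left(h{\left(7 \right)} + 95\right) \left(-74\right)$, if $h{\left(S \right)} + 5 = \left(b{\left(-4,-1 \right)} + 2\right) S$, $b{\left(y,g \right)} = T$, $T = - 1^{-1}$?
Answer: $-7178$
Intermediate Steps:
$T = -1$ ($T = \left(-1\right) 1 = -1$)
$b{\left(y,g \right)} = -1$
$h{\left(S \right)} = -5 + S$ ($h{\left(S \right)} = -5 + \left(-1 + 2\right) S = -5 + 1 S = -5 + S$)
$\left(h{\left(7 \right)} + 95\right) \left(-74\right) = \left(\left(-5 + 7\right) + 95\right) \left(-74\right) = \left(2 + 95\right) \left(-74\right) = 97 \left(-74\right) = -7178$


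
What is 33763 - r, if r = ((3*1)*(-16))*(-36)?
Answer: 32035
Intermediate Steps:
r = 1728 (r = (3*(-16))*(-36) = -48*(-36) = 1728)
33763 - r = 33763 - 1*1728 = 33763 - 1728 = 32035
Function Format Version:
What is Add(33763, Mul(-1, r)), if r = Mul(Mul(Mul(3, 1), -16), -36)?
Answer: 32035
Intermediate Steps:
r = 1728 (r = Mul(Mul(3, -16), -36) = Mul(-48, -36) = 1728)
Add(33763, Mul(-1, r)) = Add(33763, Mul(-1, 1728)) = Add(33763, -1728) = 32035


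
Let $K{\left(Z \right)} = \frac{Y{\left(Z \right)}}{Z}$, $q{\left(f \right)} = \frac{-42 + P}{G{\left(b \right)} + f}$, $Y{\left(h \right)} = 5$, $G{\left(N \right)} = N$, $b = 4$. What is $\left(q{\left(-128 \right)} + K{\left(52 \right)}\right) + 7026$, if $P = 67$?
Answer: $\frac{5662871}{806} \approx 7025.9$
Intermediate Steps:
$q{\left(f \right)} = \frac{25}{4 + f}$ ($q{\left(f \right)} = \frac{-42 + 67}{4 + f} = \frac{25}{4 + f}$)
$K{\left(Z \right)} = \frac{5}{Z}$
$\left(q{\left(-128 \right)} + K{\left(52 \right)}\right) + 7026 = \left(\frac{25}{4 - 128} + \frac{5}{52}\right) + 7026 = \left(\frac{25}{-124} + 5 \cdot \frac{1}{52}\right) + 7026 = \left(25 \left(- \frac{1}{124}\right) + \frac{5}{52}\right) + 7026 = \left(- \frac{25}{124} + \frac{5}{52}\right) + 7026 = - \frac{85}{806} + 7026 = \frac{5662871}{806}$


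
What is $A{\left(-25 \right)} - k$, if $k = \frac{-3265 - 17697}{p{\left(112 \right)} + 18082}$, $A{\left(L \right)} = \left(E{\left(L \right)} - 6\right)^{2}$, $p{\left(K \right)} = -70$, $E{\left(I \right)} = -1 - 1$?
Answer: $\frac{586865}{9006} \approx 65.164$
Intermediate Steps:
$E{\left(I \right)} = -2$
$A{\left(L \right)} = 64$ ($A{\left(L \right)} = \left(-2 - 6\right)^{2} = \left(-8\right)^{2} = 64$)
$k = - \frac{10481}{9006}$ ($k = \frac{-3265 - 17697}{-70 + 18082} = - \frac{20962}{18012} = \left(-20962\right) \frac{1}{18012} = - \frac{10481}{9006} \approx -1.1638$)
$A{\left(-25 \right)} - k = 64 - - \frac{10481}{9006} = 64 + \frac{10481}{9006} = \frac{586865}{9006}$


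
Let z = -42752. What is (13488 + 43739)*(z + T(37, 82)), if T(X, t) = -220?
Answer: -2459158644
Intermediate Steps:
(13488 + 43739)*(z + T(37, 82)) = (13488 + 43739)*(-42752 - 220) = 57227*(-42972) = -2459158644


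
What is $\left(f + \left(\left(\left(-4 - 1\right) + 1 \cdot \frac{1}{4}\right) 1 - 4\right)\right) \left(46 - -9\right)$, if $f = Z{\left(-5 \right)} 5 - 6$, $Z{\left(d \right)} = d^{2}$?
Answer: $\frac{24255}{4} \approx 6063.8$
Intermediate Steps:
$f = 119$ ($f = \left(-5\right)^{2} \cdot 5 - 6 = 25 \cdot 5 - 6 = 125 - 6 = 119$)
$\left(f + \left(\left(\left(-4 - 1\right) + 1 \cdot \frac{1}{4}\right) 1 - 4\right)\right) \left(46 - -9\right) = \left(119 + \left(\left(\left(-4 - 1\right) + 1 \cdot \frac{1}{4}\right) 1 - 4\right)\right) \left(46 - -9\right) = \left(119 + \left(\left(-5 + 1 \cdot \frac{1}{4}\right) 1 - 4\right)\right) \left(46 + 9\right) = \left(119 + \left(\left(-5 + \frac{1}{4}\right) 1 - 4\right)\right) 55 = \left(119 - \frac{35}{4}\right) 55 = \frac{441}{4} \cdot 55 = \frac{24255}{4}$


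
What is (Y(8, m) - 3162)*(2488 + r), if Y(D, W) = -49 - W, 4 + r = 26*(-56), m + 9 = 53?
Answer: -3346140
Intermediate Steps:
m = 44 (m = -9 + 53 = 44)
r = -1460 (r = -4 + 26*(-56) = -4 - 1456 = -1460)
(Y(8, m) - 3162)*(2488 + r) = ((-49 - 1*44) - 3162)*(2488 - 1460) = ((-49 - 44) - 3162)*1028 = (-93 - 3162)*1028 = -3255*1028 = -3346140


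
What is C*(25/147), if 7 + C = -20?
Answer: -225/49 ≈ -4.5918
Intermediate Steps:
C = -27 (C = -7 - 20 = -27)
C*(25/147) = -675/147 = -27*25/147 = -225/49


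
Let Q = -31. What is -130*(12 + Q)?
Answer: 2470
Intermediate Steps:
-130*(12 + Q) = -130*(12 - 31) = -130*(-19) = 2470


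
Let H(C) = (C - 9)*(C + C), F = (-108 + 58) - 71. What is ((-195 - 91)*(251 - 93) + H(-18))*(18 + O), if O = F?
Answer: 4554248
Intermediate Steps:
F = -121 (F = -50 - 71 = -121)
O = -121
H(C) = 2*C*(-9 + C) (H(C) = (-9 + C)*(2*C) = 2*C*(-9 + C))
((-195 - 91)*(251 - 93) + H(-18))*(18 + O) = ((-195 - 91)*(251 - 93) + 2*(-18)*(-9 - 18))*(18 - 121) = (-286*158 + 2*(-18)*(-27))*(-103) = (-45188 + 972)*(-103) = -44216*(-103) = 4554248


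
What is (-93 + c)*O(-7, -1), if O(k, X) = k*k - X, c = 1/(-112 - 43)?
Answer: -144160/31 ≈ -4650.3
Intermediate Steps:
c = -1/155 (c = 1/(-155) = -1/155 ≈ -0.0064516)
O(k, X) = k² - X
(-93 + c)*O(-7, -1) = (-93 - 1/155)*((-7)² - 1*(-1)) = -14416*(49 + 1)/155 = -14416/155*50 = -144160/31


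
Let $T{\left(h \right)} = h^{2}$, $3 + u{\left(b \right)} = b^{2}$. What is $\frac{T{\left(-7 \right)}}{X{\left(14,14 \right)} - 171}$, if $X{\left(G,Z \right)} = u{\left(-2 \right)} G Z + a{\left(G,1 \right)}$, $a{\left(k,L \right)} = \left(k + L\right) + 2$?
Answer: $\frac{7}{6} \approx 1.1667$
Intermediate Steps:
$u{\left(b \right)} = -3 + b^{2}$
$a{\left(k,L \right)} = 2 + L + k$ ($a{\left(k,L \right)} = \left(L + k\right) + 2 = 2 + L + k$)
$X{\left(G,Z \right)} = 3 + G + G Z$ ($X{\left(G,Z \right)} = \left(-3 + \left(-2\right)^{2}\right) G Z + \left(2 + 1 + G\right) = \left(-3 + 4\right) G Z + \left(3 + G\right) = 1 G Z + \left(3 + G\right) = G Z + \left(3 + G\right) = 3 + G + G Z$)
$\frac{T{\left(-7 \right)}}{X{\left(14,14 \right)} - 171} = \frac{\left(-7\right)^{2}}{\left(3 + 14 + 14 \cdot 14\right) - 171} = \frac{1}{\left(3 + 14 + 196\right) - 171} \cdot 49 = \frac{1}{213 - 171} \cdot 49 = \frac{1}{42} \cdot 49 = \frac{7}{6}$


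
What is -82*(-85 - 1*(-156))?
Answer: -5822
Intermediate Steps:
-82*(-85 - 1*(-156)) = -82*(-85 + 156) = -82*71 = -5822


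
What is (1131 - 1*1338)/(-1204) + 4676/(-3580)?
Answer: -1222211/1077580 ≈ -1.1342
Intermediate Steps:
(1131 - 1*1338)/(-1204) + 4676/(-3580) = (1131 - 1338)*(-1/1204) + 4676*(-1/3580) = -207*(-1/1204) - 1169/895 = 207/1204 - 1169/895 = -1222211/1077580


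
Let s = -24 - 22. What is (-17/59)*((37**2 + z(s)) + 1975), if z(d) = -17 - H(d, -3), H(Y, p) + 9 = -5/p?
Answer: -170051/177 ≈ -960.74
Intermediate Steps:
s = -46
H(Y, p) = -9 - 5/p
z(d) = -29/3 (z(d) = -17 - (-9 - 5/(-3)) = -17 - (-9 - 5*(-1/3)) = -17 - (-9 + 5/3) = -17 - 1*(-22/3) = -17 + 22/3 = -29/3)
(-17/59)*((37**2 + z(s)) + 1975) = (-17/59)*((37**2 - 29/3) + 1975) = (-17*1/59)*((1369 - 29/3) + 1975) = -17*(4078/3 + 1975)/59 = -17/59*10003/3 = -170051/177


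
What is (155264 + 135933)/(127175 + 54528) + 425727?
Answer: 77356164278/181703 ≈ 4.2573e+5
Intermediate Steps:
(155264 + 135933)/(127175 + 54528) + 425727 = 291197/181703 + 425727 = 77356164278/181703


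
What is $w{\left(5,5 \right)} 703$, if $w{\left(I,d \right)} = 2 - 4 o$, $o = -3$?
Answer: $9842$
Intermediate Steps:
$w{\left(I,d \right)} = 14$ ($w{\left(I,d \right)} = 2 - -12 = 2 + 12 = 14$)
$w{\left(5,5 \right)} 703 = 14 \cdot 703 = 9842$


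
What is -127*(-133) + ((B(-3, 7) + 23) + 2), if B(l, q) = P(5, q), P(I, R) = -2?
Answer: 16914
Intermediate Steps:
B(l, q) = -2
-127*(-133) + ((B(-3, 7) + 23) + 2) = -127*(-133) + ((-2 + 23) + 2) = 16891 + (21 + 2) = 16891 + 23 = 16914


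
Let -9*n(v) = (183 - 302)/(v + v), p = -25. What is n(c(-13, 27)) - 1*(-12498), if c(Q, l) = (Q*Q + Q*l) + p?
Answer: 46567429/3726 ≈ 12498.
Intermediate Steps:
c(Q, l) = -25 + Q² + Q*l (c(Q, l) = (Q*Q + Q*l) - 25 = (Q² + Q*l) - 25 = -25 + Q² + Q*l)
n(v) = 119/(18*v) (n(v) = -(183 - 302)/(9*(v + v)) = -(-119)/(9*(2*v)) = -(-119)*1/(2*v)/9 = -(-119)/(18*v) = 119/(18*v))
n(c(-13, 27)) - 1*(-12498) = 119/(18*(-25 + (-13)² - 13*27)) - 1*(-12498) = 119/(18*(-25 + 169 - 351)) + 12498 = (119/18)/(-207) + 12498 = (119/18)*(-1/207) + 12498 = -119/3726 + 12498 = 46567429/3726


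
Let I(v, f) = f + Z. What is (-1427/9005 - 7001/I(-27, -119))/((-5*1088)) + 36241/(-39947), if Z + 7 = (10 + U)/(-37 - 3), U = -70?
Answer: -447083577332389/487266027921600 ≈ -0.91753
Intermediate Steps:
Z = -11/2 (Z = -7 + (10 - 70)/(-37 - 3) = -7 - 60/(-40) = -7 - 60*(-1/40) = -7 + 3/2 = -11/2 ≈ -5.5000)
I(v, f) = -11/2 + f (I(v, f) = f - 11/2 = -11/2 + f)
(-1427/9005 - 7001/I(-27, -119))/((-5*1088)) + 36241/(-39947) = (-1427/9005 - 7001/(-11/2 - 119))/((-5*1088)) + 36241/(-39947) = (-1427*1/9005 - 7001/(-249/2))/(-5440) + 36241*(-1/39947) = (-1427/9005 - 7001*(-2/249))*(-1/5440) - 36241/39947 = (-1427/9005 + 14002/249)*(-1/5440) - 36241/39947 = (125732687/2242245)*(-1/5440) - 36241/39947 = -125732687/12197812800 - 36241/39947 = -447083577332389/487266027921600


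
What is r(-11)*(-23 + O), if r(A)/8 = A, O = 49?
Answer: -2288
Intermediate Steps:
r(A) = 8*A
r(-11)*(-23 + O) = (8*(-11))*(-23 + 49) = -88*26 = -2288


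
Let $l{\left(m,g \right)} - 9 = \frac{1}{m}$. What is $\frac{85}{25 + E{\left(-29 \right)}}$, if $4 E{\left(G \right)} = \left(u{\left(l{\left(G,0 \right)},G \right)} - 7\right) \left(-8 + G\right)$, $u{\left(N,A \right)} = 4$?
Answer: $\frac{340}{211} \approx 1.6114$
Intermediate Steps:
$l{\left(m,g \right)} = 9 + \frac{1}{m}$
$E{\left(G \right)} = 6 - \frac{3 G}{4}$ ($E{\left(G \right)} = \frac{\left(4 - 7\right) \left(-8 + G\right)}{4} = \frac{\left(-3\right) \left(-8 + G\right)}{4} = \frac{24 - 3 G}{4} = 6 - \frac{3 G}{4}$)
$\frac{85}{25 + E{\left(-29 \right)}} = \frac{85}{25 + \left(6 - - \frac{87}{4}\right)} = \frac{85}{25 + \left(6 + \frac{87}{4}\right)} = \frac{85}{25 + \frac{111}{4}} = \frac{85}{\frac{211}{4}} = 85 \cdot \frac{4}{211} = \frac{340}{211}$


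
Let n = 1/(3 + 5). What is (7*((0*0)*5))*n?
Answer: 0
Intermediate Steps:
n = ⅛ (n = 1/8 = ⅛ ≈ 0.12500)
(7*((0*0)*5))*n = (7*((0*0)*5))*(⅛) = (7*(0*5))*(⅛) = (7*0)*(⅛) = 0*(⅛) = 0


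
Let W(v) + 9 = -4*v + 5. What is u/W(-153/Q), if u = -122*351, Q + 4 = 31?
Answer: -64233/28 ≈ -2294.0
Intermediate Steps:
Q = 27 (Q = -4 + 31 = 27)
W(v) = -4 - 4*v (W(v) = -9 + (-4*v + 5) = -9 + (5 - 4*v) = -4 - 4*v)
u = -42822
u/W(-153/Q) = -42822/(-4 - (-612)/27) = -42822/(-4 - 4*(-17/3)) = -42822/(-4 + 68/3) = -42822/56/3 = -42822*3/56 = -64233/28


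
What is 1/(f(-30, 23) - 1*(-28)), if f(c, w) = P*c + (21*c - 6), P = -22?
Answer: 1/52 ≈ 0.019231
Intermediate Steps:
f(c, w) = -6 - c (f(c, w) = -22*c + (21*c - 6) = -22*c + (-6 + 21*c) = -6 - c)
1/(f(-30, 23) - 1*(-28)) = 1/((-6 - 1*(-30)) - 1*(-28)) = 1/((-6 + 30) + 28) = 1/(24 + 28) = 1/52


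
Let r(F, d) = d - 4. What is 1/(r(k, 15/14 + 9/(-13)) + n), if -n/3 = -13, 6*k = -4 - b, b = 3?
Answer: 182/6439 ≈ 0.028265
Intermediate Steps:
k = -7/6 (k = (-4 - 1*3)/6 = (-4 - 3)/6 = (⅙)*(-7) = -7/6 ≈ -1.1667)
n = 39 (n = -3*(-13) = 39)
r(F, d) = -4 + d
1/(r(k, 15/14 + 9/(-13)) + n) = 1/((-4 + (15/14 + 9/(-13))) + 39) = 1/((-4 + (15*(1/14) + 9*(-1/13))) + 39) = 1/((-4 + (15/14 - 9/13)) + 39) = 1/((-4 + 69/182) + 39) = 1/(-659/182 + 39) = 1/(6439/182) = 182/6439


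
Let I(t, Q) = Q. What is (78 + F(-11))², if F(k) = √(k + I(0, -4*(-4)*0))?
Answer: (78 + I*√11)² ≈ 6073.0 + 517.39*I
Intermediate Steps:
F(k) = √k (F(k) = √(k - 4*(-4)*0) = √(k + 16*0) = √(k + 0) = √k)
(78 + F(-11))² = (78 + √(-11))² = (78 + I*√11)²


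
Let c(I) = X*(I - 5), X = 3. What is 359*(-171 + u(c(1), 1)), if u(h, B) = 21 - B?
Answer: -54209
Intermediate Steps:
c(I) = -15 + 3*I (c(I) = 3*(I - 5) = 3*(-5 + I) = -15 + 3*I)
359*(-171 + u(c(1), 1)) = 359*(-171 + (21 - 1*1)) = 359*(-171 + (21 - 1)) = 359*(-171 + 20) = 359*(-151) = -54209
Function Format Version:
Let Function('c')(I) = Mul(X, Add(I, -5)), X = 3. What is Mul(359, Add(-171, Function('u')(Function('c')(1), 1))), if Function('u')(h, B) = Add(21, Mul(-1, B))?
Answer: -54209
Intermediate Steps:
Function('c')(I) = Add(-15, Mul(3, I)) (Function('c')(I) = Mul(3, Add(I, -5)) = Mul(3, Add(-5, I)) = Add(-15, Mul(3, I)))
Mul(359, Add(-171, Function('u')(Function('c')(1), 1))) = Mul(359, Add(-171, Add(21, Mul(-1, 1)))) = Mul(359, Add(-171, Add(21, -1))) = Mul(359, Add(-171, 20)) = Mul(359, -151) = -54209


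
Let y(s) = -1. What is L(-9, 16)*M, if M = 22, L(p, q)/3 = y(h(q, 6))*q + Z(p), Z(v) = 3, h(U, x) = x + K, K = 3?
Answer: -858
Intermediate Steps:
h(U, x) = 3 + x (h(U, x) = x + 3 = 3 + x)
L(p, q) = 9 - 3*q (L(p, q) = 3*(-q + 3) = 3*(3 - q) = 9 - 3*q)
L(-9, 16)*M = (9 - 3*16)*22 = (9 - 48)*22 = -39*22 = -858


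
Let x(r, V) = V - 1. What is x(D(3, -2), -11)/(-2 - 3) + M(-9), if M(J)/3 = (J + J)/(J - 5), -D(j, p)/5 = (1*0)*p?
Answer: 219/35 ≈ 6.2571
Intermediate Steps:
D(j, p) = 0 (D(j, p) = -5*1*0*p = -0*p = -5*0 = 0)
x(r, V) = -1 + V
M(J) = 6*J/(-5 + J) (M(J) = 3*((J + J)/(J - 5)) = 3*((2*J)/(-5 + J)) = 3*(2*J/(-5 + J)) = 6*J/(-5 + J))
x(D(3, -2), -11)/(-2 - 3) + M(-9) = (-1 - 11)/(-2 - 3) + 6*(-9)/(-5 - 9) = -12/(-5) + 6*(-9)/(-14) = -⅕*(-12) + 6*(-9)*(-1/14) = 12/5 + 27/7 = 219/35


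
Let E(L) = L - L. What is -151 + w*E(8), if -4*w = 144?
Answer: -151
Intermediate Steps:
w = -36 (w = -1/4*144 = -36)
E(L) = 0
-151 + w*E(8) = -151 - 36*0 = -151 + 0 = -151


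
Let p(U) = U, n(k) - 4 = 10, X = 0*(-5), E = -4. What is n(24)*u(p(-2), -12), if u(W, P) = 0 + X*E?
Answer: 0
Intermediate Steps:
X = 0
n(k) = 14 (n(k) = 4 + 10 = 14)
u(W, P) = 0 (u(W, P) = 0 + 0*(-4) = 0 + 0 = 0)
n(24)*u(p(-2), -12) = 14*0 = 0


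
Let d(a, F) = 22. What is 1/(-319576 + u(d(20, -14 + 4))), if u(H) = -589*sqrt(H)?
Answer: -159788/51060593757 + 589*sqrt(22)/102121187514 ≈ -3.1023e-6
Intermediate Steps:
1/(-319576 + u(d(20, -14 + 4))) = 1/(-319576 - 589*sqrt(22))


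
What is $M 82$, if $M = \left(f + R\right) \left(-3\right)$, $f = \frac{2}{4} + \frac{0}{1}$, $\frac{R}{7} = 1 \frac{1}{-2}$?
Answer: $738$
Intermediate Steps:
$R = - \frac{7}{2}$ ($R = 7 \cdot 1 \frac{1}{-2} = 7 \cdot 1 \left(- \frac{1}{2}\right) = 7 \left(- \frac{1}{2}\right) = - \frac{7}{2} \approx -3.5$)
$f = \frac{1}{2}$ ($f = 2 \cdot \frac{1}{4} + 0 \cdot 1 = \frac{1}{2} + 0 = \frac{1}{2} \approx 0.5$)
$M = 9$ ($M = \left(\frac{1}{2} - \frac{7}{2}\right) \left(-3\right) = \left(-3\right) \left(-3\right) = 9$)
$M 82 = 9 \cdot 82 = 738$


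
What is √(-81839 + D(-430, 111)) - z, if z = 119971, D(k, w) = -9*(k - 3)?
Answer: -119971 + I*√77942 ≈ -1.1997e+5 + 279.18*I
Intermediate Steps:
D(k, w) = 27 - 9*k (D(k, w) = -9*(-3 + k) = 27 - 9*k)
√(-81839 + D(-430, 111)) - z = √(-81839 + (27 - 9*(-430))) - 1*119971 = √(-81839 + (27 + 3870)) - 119971 = √(-81839 + 3897) - 119971 = √(-77942) - 119971 = I*√77942 - 119971 = -119971 + I*√77942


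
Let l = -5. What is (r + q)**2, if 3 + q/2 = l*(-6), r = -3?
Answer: 2601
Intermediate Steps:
q = 54 (q = -6 + 2*(-5*(-6)) = -6 + 2*30 = -6 + 60 = 54)
(r + q)**2 = (-3 + 54)**2 = 51**2 = 2601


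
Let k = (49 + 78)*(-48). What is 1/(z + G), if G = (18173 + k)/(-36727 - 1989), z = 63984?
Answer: 38716/2477192467 ≈ 1.5629e-5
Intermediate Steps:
k = -6096 (k = 127*(-48) = -6096)
G = -12077/38716 (G = (18173 - 6096)/(-36727 - 1989) = 12077/(-38716) = 12077*(-1/38716) = -12077/38716 ≈ -0.31194)
1/(z + G) = 1/(63984 - 12077/38716) = 1/(2477192467/38716) = 38716/2477192467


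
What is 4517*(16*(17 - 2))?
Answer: 1084080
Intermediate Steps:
4517*(16*(17 - 2)) = 4517*(16*15) = 4517*240 = 1084080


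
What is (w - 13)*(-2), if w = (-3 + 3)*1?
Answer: 26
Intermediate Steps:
w = 0 (w = 0*1 = 0)
(w - 13)*(-2) = (0 - 13)*(-2) = -13*(-2) = 26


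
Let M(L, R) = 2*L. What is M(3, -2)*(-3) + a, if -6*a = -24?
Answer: -14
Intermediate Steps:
a = 4 (a = -⅙*(-24) = 4)
M(3, -2)*(-3) + a = (2*3)*(-3) + 4 = 6*(-3) + 4 = -18 + 4 = -14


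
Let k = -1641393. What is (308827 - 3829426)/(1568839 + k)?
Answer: 3520599/72554 ≈ 48.524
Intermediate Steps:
(308827 - 3829426)/(1568839 + k) = (308827 - 3829426)/(1568839 - 1641393) = -3520599/(-72554) = -3520599*(-1/72554) = 3520599/72554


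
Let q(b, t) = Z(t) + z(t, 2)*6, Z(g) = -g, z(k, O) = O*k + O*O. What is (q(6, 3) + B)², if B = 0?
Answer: 3249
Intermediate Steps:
z(k, O) = O² + O*k (z(k, O) = O*k + O² = O² + O*k)
q(b, t) = 24 + 11*t (q(b, t) = -t + (2*(2 + t))*6 = -t + (4 + 2*t)*6 = -t + (24 + 12*t) = 24 + 11*t)
(q(6, 3) + B)² = ((24 + 11*3) + 0)² = ((24 + 33) + 0)² = (57 + 0)² = 57² = 3249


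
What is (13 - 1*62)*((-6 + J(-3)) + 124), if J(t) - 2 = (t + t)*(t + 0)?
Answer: -6762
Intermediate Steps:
J(t) = 2 + 2*t**2 (J(t) = 2 + (t + t)*(t + 0) = 2 + (2*t)*t = 2 + 2*t**2)
(13 - 1*62)*((-6 + J(-3)) + 124) = (13 - 1*62)*((-6 + (2 + 2*(-3)**2)) + 124) = (13 - 62)*((-6 + (2 + 2*9)) + 124) = -49*((-6 + (2 + 18)) + 124) = -49*((-6 + 20) + 124) = -49*(14 + 124) = -49*138 = -6762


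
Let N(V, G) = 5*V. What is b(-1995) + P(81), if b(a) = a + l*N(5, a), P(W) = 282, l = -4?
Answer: -1813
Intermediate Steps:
b(a) = -100 + a (b(a) = a - 20*5 = a - 4*25 = a - 100 = -100 + a)
b(-1995) + P(81) = (-100 - 1995) + 282 = -2095 + 282 = -1813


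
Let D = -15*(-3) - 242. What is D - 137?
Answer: -334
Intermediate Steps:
D = -197 (D = 45 - 242 = -197)
D - 137 = -197 - 137 = -334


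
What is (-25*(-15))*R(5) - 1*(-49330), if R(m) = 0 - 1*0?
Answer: 49330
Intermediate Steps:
R(m) = 0 (R(m) = 0 + 0 = 0)
(-25*(-15))*R(5) - 1*(-49330) = -25*(-15)*0 - 1*(-49330) = 375*0 + 49330 = 0 + 49330 = 49330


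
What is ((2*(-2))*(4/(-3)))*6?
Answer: 32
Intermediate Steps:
((2*(-2))*(4/(-3)))*6 = -(-4)*4/3*6 = -4*(-4/3)*6 = (16/3)*6 = 32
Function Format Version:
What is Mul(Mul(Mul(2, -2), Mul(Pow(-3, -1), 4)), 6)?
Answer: 32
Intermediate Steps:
Mul(Mul(Mul(2, -2), Mul(Pow(-3, -1), 4)), 6) = Mul(Mul(-4, Mul(Rational(-1, 3), 4)), 6) = Mul(Mul(-4, Rational(-4, 3)), 6) = Mul(Rational(16, 3), 6) = 32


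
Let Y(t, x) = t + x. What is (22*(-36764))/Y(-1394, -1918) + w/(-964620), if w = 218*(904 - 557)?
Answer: 58872421/241155 ≈ 244.13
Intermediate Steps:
w = 75646 (w = 218*347 = 75646)
(22*(-36764))/Y(-1394, -1918) + w/(-964620) = (22*(-36764))/(-1394 - 1918) + 75646/(-964620) = -808808/(-3312) + 75646*(-1/964620) = -808808*(-1/3312) - 37823/482310 = 101101/414 - 37823/482310 = 58872421/241155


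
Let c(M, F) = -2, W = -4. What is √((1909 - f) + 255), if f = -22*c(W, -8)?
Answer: 2*√530 ≈ 46.043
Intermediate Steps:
f = 44 (f = -22*(-2) = 44)
√((1909 - f) + 255) = √((1909 - 1*44) + 255) = √((1909 - 44) + 255) = √(1865 + 255) = √2120 = 2*√530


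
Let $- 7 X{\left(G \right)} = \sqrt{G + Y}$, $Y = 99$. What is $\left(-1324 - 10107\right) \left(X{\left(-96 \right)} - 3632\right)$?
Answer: $41517392 + 1633 \sqrt{3} \approx 4.152 \cdot 10^{7}$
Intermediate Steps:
$X{\left(G \right)} = - \frac{\sqrt{99 + G}}{7}$ ($X{\left(G \right)} = - \frac{\sqrt{G + 99}}{7} = - \frac{\sqrt{99 + G}}{7}$)
$\left(-1324 - 10107\right) \left(X{\left(-96 \right)} - 3632\right) = \left(-1324 - 10107\right) \left(- \frac{\sqrt{99 - 96}}{7} - 3632\right) = - 11431 \left(- \frac{\sqrt{3}}{7} - 3632\right) = - 11431 \left(-3632 - \frac{\sqrt{3}}{7}\right) = 41517392 + 1633 \sqrt{3}$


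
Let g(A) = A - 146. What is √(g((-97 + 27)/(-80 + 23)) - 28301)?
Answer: I*√92420313/57 ≈ 168.66*I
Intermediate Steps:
g(A) = -146 + A
√(g((-97 + 27)/(-80 + 23)) - 28301) = √((-146 + (-97 + 27)/(-80 + 23)) - 28301) = √((-146 - 70/(-57)) - 28301) = √((-146 - 70*(-1/57)) - 28301) = √((-146 + 70/57) - 28301) = √(-8252/57 - 28301) = √(-1621409/57) = I*√92420313/57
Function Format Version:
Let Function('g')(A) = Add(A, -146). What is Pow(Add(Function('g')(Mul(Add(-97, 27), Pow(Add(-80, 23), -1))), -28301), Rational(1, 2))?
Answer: Mul(Rational(1, 57), I, Pow(92420313, Rational(1, 2))) ≈ Mul(168.66, I)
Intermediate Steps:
Function('g')(A) = Add(-146, A)
Pow(Add(Function('g')(Mul(Add(-97, 27), Pow(Add(-80, 23), -1))), -28301), Rational(1, 2)) = Pow(Add(Add(-146, Mul(Add(-97, 27), Pow(Add(-80, 23), -1))), -28301), Rational(1, 2)) = Pow(Add(Add(-146, Mul(-70, Pow(-57, -1))), -28301), Rational(1, 2)) = Pow(Add(Add(-146, Mul(-70, Rational(-1, 57))), -28301), Rational(1, 2)) = Pow(Add(Add(-146, Rational(70, 57)), -28301), Rational(1, 2)) = Pow(Add(Rational(-8252, 57), -28301), Rational(1, 2)) = Pow(Rational(-1621409, 57), Rational(1, 2)) = Mul(Rational(1, 57), I, Pow(92420313, Rational(1, 2)))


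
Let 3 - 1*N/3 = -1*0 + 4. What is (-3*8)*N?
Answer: 72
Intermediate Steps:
N = -3 (N = 9 - 3*(-1*0 + 4) = 9 - 3*(0 + 4) = 9 - 3*4 = 9 - 12 = -3)
(-3*8)*N = -3*8*(-3) = -24*(-3) = 72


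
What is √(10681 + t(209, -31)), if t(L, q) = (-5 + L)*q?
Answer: √4357 ≈ 66.008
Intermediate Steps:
t(L, q) = q*(-5 + L)
√(10681 + t(209, -31)) = √(10681 - 31*(-5 + 209)) = √(10681 - 31*204) = √(10681 - 6324) = √4357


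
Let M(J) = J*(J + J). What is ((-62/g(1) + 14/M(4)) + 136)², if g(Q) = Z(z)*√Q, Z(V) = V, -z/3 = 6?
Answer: 405740449/20736 ≈ 19567.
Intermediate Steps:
z = -18 (z = -3*6 = -18)
M(J) = 2*J² (M(J) = J*(2*J) = 2*J²)
g(Q) = -18*√Q
((-62/g(1) + 14/M(4)) + 136)² = ((-62/((-18*√1)) + 14/((2*4²))) + 136)² = ((-62/((-18*1)) + 14/((2*16))) + 136)² = ((-62/(-18) + 14/32) + 136)² = ((-62*(-1/18) + 14*(1/32)) + 136)² = ((31/9 + 7/16) + 136)² = (559/144 + 136)² = (20143/144)² = 405740449/20736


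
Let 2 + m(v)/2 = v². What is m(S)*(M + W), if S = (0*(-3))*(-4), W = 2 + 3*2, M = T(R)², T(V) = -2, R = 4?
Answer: -48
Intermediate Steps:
M = 4 (M = (-2)² = 4)
W = 8 (W = 2 + 6 = 8)
S = 0 (S = 0*(-4) = 0)
m(v) = -4 + 2*v²
m(S)*(M + W) = (-4 + 2*0²)*(4 + 8) = (-4 + 2*0)*12 = (-4 + 0)*12 = -4*12 = -48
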